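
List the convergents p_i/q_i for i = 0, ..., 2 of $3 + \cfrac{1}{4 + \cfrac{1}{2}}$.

Using the convergent recurrence p_i = a_i*p_{i-1} + p_{i-2}, q_i = a_i*q_{i-1} + q_{i-2} with p_{-2}=0, p_{-1}=1, q_{-2}=1, q_{-1}=0:
  i=0: a_0=3, p_0 = 3*1 + 0 = 3, q_0 = 3*0 + 1 = 1.
  i=1: a_1=4, p_1 = 4*3 + 1 = 13, q_1 = 4*1 + 0 = 4.
  i=2: a_2=2, p_2 = 2*13 + 3 = 29, q_2 = 2*4 + 1 = 9.

3/1, 13/4, 29/9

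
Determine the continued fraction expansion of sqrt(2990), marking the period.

[54; (1, 2, 7, 2, 10, 2, 7, 2, 1, 108)]

Write x_i = (sqrt(2990) + m_i)/d_i with (m_0, d_0) = (0, 1). a_0 = floor(sqrt(2990)) = 54, since 54^2 = 2916 <= 2990 < 3025 = 55^2.
Iterate m_{i+1} = d_i*a_i - m_i, d_{i+1} = (2990 - m_{i+1}^2)/d_i, a_{i+1} = floor((a_0 + m_{i+1})/d_{i+1}):
  m_1 = 1*54 - 0 = 54, d_1 = (2990 - 54^2)/1 = 74/1 = 74, a_1 = floor((54 + 54)/74) = 1.
  m_2 = 74*1 - 54 = 20, d_2 = (2990 - 20^2)/74 = 2590/74 = 35, a_2 = floor((54 + 20)/35) = 2.
  m_3 = 35*2 - 20 = 50, d_3 = (2990 - 50^2)/35 = 490/35 = 14, a_3 = floor((54 + 50)/14) = 7.
  m_4 = 14*7 - 50 = 48, d_4 = (2990 - 48^2)/14 = 686/14 = 49, a_4 = floor((54 + 48)/49) = 2.
  m_5 = 49*2 - 48 = 50, d_5 = (2990 - 50^2)/49 = 490/49 = 10, a_5 = floor((54 + 50)/10) = 10.
  m_6 = 10*10 - 50 = 50, d_6 = (2990 - 50^2)/10 = 490/10 = 49, a_6 = floor((54 + 50)/49) = 2.
  m_7 = 49*2 - 50 = 48, d_7 = (2990 - 48^2)/49 = 686/49 = 14, a_7 = floor((54 + 48)/14) = 7.
  m_8 = 14*7 - 48 = 50, d_8 = (2990 - 50^2)/14 = 490/14 = 35, a_8 = floor((54 + 50)/35) = 2.
  m_9 = 35*2 - 50 = 20, d_9 = (2990 - 20^2)/35 = 2590/35 = 74, a_9 = floor((54 + 20)/74) = 1.
  m_10 = 74*1 - 20 = 54, d_10 = (2990 - 54^2)/74 = 74/74 = 1, a_10 = floor((54 + 54)/1) = 108.
  m_11 = 1*108 - 54 = 54, d_11 = (2990 - 54^2)/1 = 74/1 = 74: (m_11, d_11) = (m_1, d_1) = (54, 74), so from here the quotients repeat a_1, ..., a_10; the period length is 10.
Hence the expansion of sqrt(2990) is a_0 = 54 followed by the repeating block 1, 2, 7, 2, 10, 2, 7, 2, 1, 108 (period 10).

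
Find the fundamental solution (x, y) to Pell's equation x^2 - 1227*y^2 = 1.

(x, y) = (1226, 35)

First expand sqrt(1227) as a continued fraction. With x_i = (sqrt(1227) + m_i)/d_i and (m_0, d_0) = (0, 1): a_0 = floor(sqrt(1227)) = 35, since 35^2 = 1225 <= 1227 < 1296 = 36^2.
Iterate m_{i+1} = d_i*a_i - m_i, d_{i+1} = (1227 - m_{i+1}^2)/d_i, a_{i+1} = floor((a_0 + m_{i+1})/d_{i+1}):
  m_1 = 1*35 - 0 = 35, d_1 = (1227 - 35^2)/1 = 2/1 = 2, a_1 = floor((35 + 35)/2) = 35.
  m_2 = 2*35 - 35 = 35, d_2 = (1227 - 35^2)/2 = 2/2 = 1, a_2 = floor((35 + 35)/1) = 70.
  m_3 = 1*70 - 35 = 35, d_3 = (1227 - 35^2)/1 = 2/1 = 2: (m_3, d_3) = (m_1, d_1) = (35, 2), so from here the quotients repeat a_1, a_2; the period length is 2.
So sqrt(1227) = [35; (35, 70)] with period length k = 2.
k is even, so the fundamental solution of x^2 - 1227y^2 = 1 is (p_{k-1}, q_{k-1}) = (p_1, q_1); compute convergents through index 1.
Convergents (p_i = a_i*p_{i-1} + p_{i-2}, q_i = a_i*q_{i-1} + q_{i-2} with p_{-2}=0, p_{-1}=1, q_{-2}=1, q_{-1}=0):
  i=0: a_0=35, p_0 = 35*1 + 0 = 35, q_0 = 35*0 + 1 = 1.
  i=1: a_1=35, p_1 = 35*35 + 1 = 1226, q_1 = 35*1 + 0 = 35.
Check: 1226^2 - 1227*35^2 = 1503076 - 1503075 = 1, so (x, y) = (1226, 35) solves the equation, and by the theorem it is the least positive solution.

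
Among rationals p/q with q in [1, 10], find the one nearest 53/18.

Expand x = 53/18 as a continued fraction with the Euclidean algorithm:
  53 = 2*18 + 17, so a_0 = 2.
  18 = 1*17 + 1, so a_1 = 1.
  17 = 17*1 + 0, so a_2 = 17.
so x = [2; 1, 17].
Convergents (p_i = a_i*p_{i-1} + p_{i-2}, q_i = a_i*q_{i-1} + q_{i-2} with p_{-2}=0, p_{-1}=1, q_{-2}=1, q_{-1}=0), until the denominator exceeds 10:
  i=0: a_0=2, p_0 = 2*1 + 0 = 2, q_0 = 2*0 + 1 = 1.
  i=1: a_1=1, p_1 = 1*2 + 1 = 3, q_1 = 1*1 + 0 = 1.
  i=2: a_2=17, p_2 = 17*3 + 2 = 53, q_2 = 17*1 + 1 = 18.
q_2 = 18 > 10, so the last convergent with denominator <= 10 is p_1/q_1 = 3/1.
The closest fraction with denominator <= 10 is either p_1/q_1 or the intermediate fraction (k*p_1 + p_0)/(k*q_1 + q_0) with the largest k >= 1 whose denominator stays <= 10; these approach x as k grows, and every other convergent or intermediate fraction in range is farther away.
Largest k: floor((10 - q_0)/q_1) = floor((10 - 1)/1) = 9.
That gives (9*3 + 2)/(9*1 + 1) = 29/10.
Compare the errors: |x - 3/1| = |53*1 - 3*18|/(18*1) = 1/18, and |x - 29/10| = |53*10 - 29*18|/(18*10) = 8/180.
Cross-multiplying, 8*18 = 144 < 180 = 1*180, so 8/180 is smaller: the intermediate fraction 29/10 is closer to x than 3/1.

29/10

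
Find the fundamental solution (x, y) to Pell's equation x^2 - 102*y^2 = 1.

(x, y) = (101, 10)

First expand sqrt(102) as a continued fraction. With x_i = (sqrt(102) + m_i)/d_i and (m_0, d_0) = (0, 1): a_0 = floor(sqrt(102)) = 10, since 10^2 = 100 <= 102 < 121 = 11^2.
Iterate m_{i+1} = d_i*a_i - m_i, d_{i+1} = (102 - m_{i+1}^2)/d_i, a_{i+1} = floor((a_0 + m_{i+1})/d_{i+1}):
  m_1 = 1*10 - 0 = 10, d_1 = (102 - 10^2)/1 = 2/1 = 2, a_1 = floor((10 + 10)/2) = 10.
  m_2 = 2*10 - 10 = 10, d_2 = (102 - 10^2)/2 = 2/2 = 1, a_2 = floor((10 + 10)/1) = 20.
  m_3 = 1*20 - 10 = 10, d_3 = (102 - 10^2)/1 = 2/1 = 2: (m_3, d_3) = (m_1, d_1) = (10, 2), so from here the quotients repeat a_1, a_2; the period length is 2.
So sqrt(102) = [10; (10, 20)] with period length k = 2.
k is even, so the fundamental solution of x^2 - 102y^2 = 1 is (p_{k-1}, q_{k-1}) = (p_1, q_1); compute convergents through index 1.
Convergents (p_i = a_i*p_{i-1} + p_{i-2}, q_i = a_i*q_{i-1} + q_{i-2} with p_{-2}=0, p_{-1}=1, q_{-2}=1, q_{-1}=0):
  i=0: a_0=10, p_0 = 10*1 + 0 = 10, q_0 = 10*0 + 1 = 1.
  i=1: a_1=10, p_1 = 10*10 + 1 = 101, q_1 = 10*1 + 0 = 10.
Check: 101^2 - 102*10^2 = 10201 - 10200 = 1, so (x, y) = (101, 10) solves the equation, and by the theorem it is the least positive solution.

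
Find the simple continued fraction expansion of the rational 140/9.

[15; 1, 1, 4]

Run the Euclidean algorithm on 140 and 9; the successive quotients are the partial quotients a_0, a_1, ... (each step inverts the fractional part left over by the previous one):
  140 = 15*9 + 5, so a_0 = 15.
  9 = 1*5 + 4, so a_1 = 1.
  5 = 1*4 + 1, so a_2 = 1.
  4 = 4*1 + 0, so a_3 = 4.
The remainder reaches 0 after 4 divisions, so the expansion has 4 partial quotients, read off in order.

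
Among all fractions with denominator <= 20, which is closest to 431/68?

19/3

Expand x = 431/68 as a continued fraction with the Euclidean algorithm:
  431 = 6*68 + 23, so a_0 = 6.
  68 = 2*23 + 22, so a_1 = 2.
  23 = 1*22 + 1, so a_2 = 1.
  22 = 22*1 + 0, so a_3 = 22.
so x = [6; 2, 1, 22].
Convergents (p_i = a_i*p_{i-1} + p_{i-2}, q_i = a_i*q_{i-1} + q_{i-2} with p_{-2}=0, p_{-1}=1, q_{-2}=1, q_{-1}=0), until the denominator exceeds 20:
  i=0: a_0=6, p_0 = 6*1 + 0 = 6, q_0 = 6*0 + 1 = 1.
  i=1: a_1=2, p_1 = 2*6 + 1 = 13, q_1 = 2*1 + 0 = 2.
  i=2: a_2=1, p_2 = 1*13 + 6 = 19, q_2 = 1*2 + 1 = 3.
  i=3: a_3=22, p_3 = 22*19 + 13 = 431, q_3 = 22*3 + 2 = 68.
q_3 = 68 > 20, so the last convergent with denominator <= 20 is p_2/q_2 = 19/3.
The closest fraction with denominator <= 20 is either p_2/q_2 or the intermediate fraction (k*p_2 + p_1)/(k*q_2 + q_1) with the largest k >= 1 whose denominator stays <= 20; these approach x as k grows, and every other convergent or intermediate fraction in range is farther away.
Largest k: floor((20 - q_1)/q_2) = floor((20 - 2)/3) = 6.
That gives (6*19 + 13)/(6*3 + 2) = 127/20.
Compare the errors: |x - 19/3| = |431*3 - 19*68|/(68*3) = 1/204, and |x - 127/20| = |431*20 - 127*68|/(68*20) = 16/1360.
Cross-multiplying, 1*1360 = 1360 < 3264 = 16*204, so 1/204 is smaller: the convergent 19/3 is closer to x than 127/20.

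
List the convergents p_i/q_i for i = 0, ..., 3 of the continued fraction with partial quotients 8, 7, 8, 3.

Using the convergent recurrence p_i = a_i*p_{i-1} + p_{i-2}, q_i = a_i*q_{i-1} + q_{i-2} with p_{-2}=0, p_{-1}=1, q_{-2}=1, q_{-1}=0:
  i=0: a_0=8, p_0 = 8*1 + 0 = 8, q_0 = 8*0 + 1 = 1.
  i=1: a_1=7, p_1 = 7*8 + 1 = 57, q_1 = 7*1 + 0 = 7.
  i=2: a_2=8, p_2 = 8*57 + 8 = 464, q_2 = 8*7 + 1 = 57.
  i=3: a_3=3, p_3 = 3*464 + 57 = 1449, q_3 = 3*57 + 7 = 178.

8/1, 57/7, 464/57, 1449/178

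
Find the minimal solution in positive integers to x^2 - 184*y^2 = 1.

First expand sqrt(184) as a continued fraction. With x_i = (sqrt(184) + m_i)/d_i and (m_0, d_0) = (0, 1): a_0 = floor(sqrt(184)) = 13, since 13^2 = 169 <= 184 < 196 = 14^2.
Iterate m_{i+1} = d_i*a_i - m_i, d_{i+1} = (184 - m_{i+1}^2)/d_i, a_{i+1} = floor((a_0 + m_{i+1})/d_{i+1}):
  m_1 = 1*13 - 0 = 13, d_1 = (184 - 13^2)/1 = 15/1 = 15, a_1 = floor((13 + 13)/15) = 1.
  m_2 = 15*1 - 13 = 2, d_2 = (184 - 2^2)/15 = 180/15 = 12, a_2 = floor((13 + 2)/12) = 1.
  m_3 = 12*1 - 2 = 10, d_3 = (184 - 10^2)/12 = 84/12 = 7, a_3 = floor((13 + 10)/7) = 3.
  m_4 = 7*3 - 10 = 11, d_4 = (184 - 11^2)/7 = 63/7 = 9, a_4 = floor((13 + 11)/9) = 2.
  m_5 = 9*2 - 11 = 7, d_5 = (184 - 7^2)/9 = 135/9 = 15, a_5 = floor((13 + 7)/15) = 1.
  m_6 = 15*1 - 7 = 8, d_6 = (184 - 8^2)/15 = 120/15 = 8, a_6 = floor((13 + 8)/8) = 2.
  m_7 = 8*2 - 8 = 8, d_7 = (184 - 8^2)/8 = 120/8 = 15, a_7 = floor((13 + 8)/15) = 1.
  m_8 = 15*1 - 8 = 7, d_8 = (184 - 7^2)/15 = 135/15 = 9, a_8 = floor((13 + 7)/9) = 2.
  m_9 = 9*2 - 7 = 11, d_9 = (184 - 11^2)/9 = 63/9 = 7, a_9 = floor((13 + 11)/7) = 3.
  m_10 = 7*3 - 11 = 10, d_10 = (184 - 10^2)/7 = 84/7 = 12, a_10 = floor((13 + 10)/12) = 1.
  m_11 = 12*1 - 10 = 2, d_11 = (184 - 2^2)/12 = 180/12 = 15, a_11 = floor((13 + 2)/15) = 1.
  m_12 = 15*1 - 2 = 13, d_12 = (184 - 13^2)/15 = 15/15 = 1, a_12 = floor((13 + 13)/1) = 26.
  m_13 = 1*26 - 13 = 13, d_13 = (184 - 13^2)/1 = 15/1 = 15: (m_13, d_13) = (m_1, d_1) = (13, 15), so from here the quotients repeat a_1, ..., a_12; the period length is 12.
So sqrt(184) = [13; (1, 1, 3, 2, 1, 2, 1, 2, 3, 1, 1, 26)] with period length k = 12.
k is even, so the fundamental solution of x^2 - 184y^2 = 1 is (p_{k-1}, q_{k-1}) = (p_11, q_11); compute convergents through index 11.
Convergents (p_i = a_i*p_{i-1} + p_{i-2}, q_i = a_i*q_{i-1} + q_{i-2} with p_{-2}=0, p_{-1}=1, q_{-2}=1, q_{-1}=0):
  i=0: a_0=13, p_0 = 13*1 + 0 = 13, q_0 = 13*0 + 1 = 1.
  i=1: a_1=1, p_1 = 1*13 + 1 = 14, q_1 = 1*1 + 0 = 1.
  i=2: a_2=1, p_2 = 1*14 + 13 = 27, q_2 = 1*1 + 1 = 2.
  i=3: a_3=3, p_3 = 3*27 + 14 = 95, q_3 = 3*2 + 1 = 7.
  i=4: a_4=2, p_4 = 2*95 + 27 = 217, q_4 = 2*7 + 2 = 16.
  i=5: a_5=1, p_5 = 1*217 + 95 = 312, q_5 = 1*16 + 7 = 23.
  i=6: a_6=2, p_6 = 2*312 + 217 = 841, q_6 = 2*23 + 16 = 62.
  i=7: a_7=1, p_7 = 1*841 + 312 = 1153, q_7 = 1*62 + 23 = 85.
  i=8: a_8=2, p_8 = 2*1153 + 841 = 3147, q_8 = 2*85 + 62 = 232.
  i=9: a_9=3, p_9 = 3*3147 + 1153 = 10594, q_9 = 3*232 + 85 = 781.
  i=10: a_10=1, p_10 = 1*10594 + 3147 = 13741, q_10 = 1*781 + 232 = 1013.
  i=11: a_11=1, p_11 = 1*13741 + 10594 = 24335, q_11 = 1*1013 + 781 = 1794.
Check: 24335^2 - 184*1794^2 = 592192225 - 592192224 = 1, so (x, y) = (24335, 1794) solves the equation, and by the theorem it is the least positive solution.

(x, y) = (24335, 1794)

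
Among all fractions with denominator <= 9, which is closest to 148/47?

Expand x = 148/47 as a continued fraction with the Euclidean algorithm:
  148 = 3*47 + 7, so a_0 = 3.
  47 = 6*7 + 5, so a_1 = 6.
  7 = 1*5 + 2, so a_2 = 1.
  5 = 2*2 + 1, so a_3 = 2.
  2 = 2*1 + 0, so a_4 = 2.
so x = [3; 6, 1, 2, 2].
Convergents (p_i = a_i*p_{i-1} + p_{i-2}, q_i = a_i*q_{i-1} + q_{i-2} with p_{-2}=0, p_{-1}=1, q_{-2}=1, q_{-1}=0), until the denominator exceeds 9:
  i=0: a_0=3, p_0 = 3*1 + 0 = 3, q_0 = 3*0 + 1 = 1.
  i=1: a_1=6, p_1 = 6*3 + 1 = 19, q_1 = 6*1 + 0 = 6.
  i=2: a_2=1, p_2 = 1*19 + 3 = 22, q_2 = 1*6 + 1 = 7.
  i=3: a_3=2, p_3 = 2*22 + 19 = 63, q_3 = 2*7 + 6 = 20.
q_3 = 20 > 9, so the last convergent with denominator <= 9 is p_2/q_2 = 22/7.
The closest fraction with denominator <= 9 is either p_2/q_2 or the intermediate fraction (k*p_2 + p_1)/(k*q_2 + q_1) with the largest k >= 1 whose denominator stays <= 9; these approach x as k grows, and every other convergent or intermediate fraction in range is farther away.
Largest k: floor((9 - q_1)/q_2) = floor((9 - 6)/7) = 0.
Since k = 0, no intermediate fraction beyond p_2/q_2 has denominator <= 9, so the convergent 22/7 is the closest (its error is |148*7 - 22*47|/(47*7) = 2/329).

22/7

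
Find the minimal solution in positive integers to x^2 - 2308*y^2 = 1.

First expand sqrt(2308) as a continued fraction. With x_i = (sqrt(2308) + m_i)/d_i and (m_0, d_0) = (0, 1): a_0 = floor(sqrt(2308)) = 48, since 48^2 = 2304 <= 2308 < 2401 = 49^2.
Iterate m_{i+1} = d_i*a_i - m_i, d_{i+1} = (2308 - m_{i+1}^2)/d_i, a_{i+1} = floor((a_0 + m_{i+1})/d_{i+1}):
  m_1 = 1*48 - 0 = 48, d_1 = (2308 - 48^2)/1 = 4/1 = 4, a_1 = floor((48 + 48)/4) = 24.
  m_2 = 4*24 - 48 = 48, d_2 = (2308 - 48^2)/4 = 4/4 = 1, a_2 = floor((48 + 48)/1) = 96.
  m_3 = 1*96 - 48 = 48, d_3 = (2308 - 48^2)/1 = 4/1 = 4: (m_3, d_3) = (m_1, d_1) = (48, 4), so from here the quotients repeat a_1, a_2; the period length is 2.
So sqrt(2308) = [48; (24, 96)] with period length k = 2.
k is even, so the fundamental solution of x^2 - 2308y^2 = 1 is (p_{k-1}, q_{k-1}) = (p_1, q_1); compute convergents through index 1.
Convergents (p_i = a_i*p_{i-1} + p_{i-2}, q_i = a_i*q_{i-1} + q_{i-2} with p_{-2}=0, p_{-1}=1, q_{-2}=1, q_{-1}=0):
  i=0: a_0=48, p_0 = 48*1 + 0 = 48, q_0 = 48*0 + 1 = 1.
  i=1: a_1=24, p_1 = 24*48 + 1 = 1153, q_1 = 24*1 + 0 = 24.
Check: 1153^2 - 2308*24^2 = 1329409 - 1329408 = 1, so (x, y) = (1153, 24) solves the equation, and by the theorem it is the least positive solution.

(x, y) = (1153, 24)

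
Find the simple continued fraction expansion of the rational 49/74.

[0; 1, 1, 1, 24]

Run the Euclidean algorithm on 49 and 74; the successive quotients are the partial quotients a_0, a_1, ... (each step inverts the fractional part left over by the previous one):
  49 = 0*74 + 49, so a_0 = 0.
  74 = 1*49 + 25, so a_1 = 1.
  49 = 1*25 + 24, so a_2 = 1.
  25 = 1*24 + 1, so a_3 = 1.
  24 = 24*1 + 0, so a_4 = 24.
The remainder reaches 0 after 5 divisions, so the expansion has 5 partial quotients, read off in order.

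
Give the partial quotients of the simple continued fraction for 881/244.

[3; 1, 1, 1, 1, 3, 6, 2]

Run the Euclidean algorithm on 881 and 244; the successive quotients are the partial quotients a_0, a_1, ... (each step inverts the fractional part left over by the previous one):
  881 = 3*244 + 149, so a_0 = 3.
  244 = 1*149 + 95, so a_1 = 1.
  149 = 1*95 + 54, so a_2 = 1.
  95 = 1*54 + 41, so a_3 = 1.
  54 = 1*41 + 13, so a_4 = 1.
  41 = 3*13 + 2, so a_5 = 3.
  13 = 6*2 + 1, so a_6 = 6.
  2 = 2*1 + 0, so a_7 = 2.
The remainder reaches 0 after 8 divisions, so the expansion has 8 partial quotients, read off in order.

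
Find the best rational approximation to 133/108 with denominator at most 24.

16/13

Expand x = 133/108 as a continued fraction with the Euclidean algorithm:
  133 = 1*108 + 25, so a_0 = 1.
  108 = 4*25 + 8, so a_1 = 4.
  25 = 3*8 + 1, so a_2 = 3.
  8 = 8*1 + 0, so a_3 = 8.
so x = [1; 4, 3, 8].
Convergents (p_i = a_i*p_{i-1} + p_{i-2}, q_i = a_i*q_{i-1} + q_{i-2} with p_{-2}=0, p_{-1}=1, q_{-2}=1, q_{-1}=0), until the denominator exceeds 24:
  i=0: a_0=1, p_0 = 1*1 + 0 = 1, q_0 = 1*0 + 1 = 1.
  i=1: a_1=4, p_1 = 4*1 + 1 = 5, q_1 = 4*1 + 0 = 4.
  i=2: a_2=3, p_2 = 3*5 + 1 = 16, q_2 = 3*4 + 1 = 13.
  i=3: a_3=8, p_3 = 8*16 + 5 = 133, q_3 = 8*13 + 4 = 108.
q_3 = 108 > 24, so the last convergent with denominator <= 24 is p_2/q_2 = 16/13.
The closest fraction with denominator <= 24 is either p_2/q_2 or the intermediate fraction (k*p_2 + p_1)/(k*q_2 + q_1) with the largest k >= 1 whose denominator stays <= 24; these approach x as k grows, and every other convergent or intermediate fraction in range is farther away.
Largest k: floor((24 - q_1)/q_2) = floor((24 - 4)/13) = 1.
That gives (1*16 + 5)/(1*13 + 4) = 21/17.
Compare the errors: |x - 16/13| = |133*13 - 16*108|/(108*13) = 1/1404, and |x - 21/17| = |133*17 - 21*108|/(108*17) = 7/1836.
Cross-multiplying, 1*1836 = 1836 < 9828 = 7*1404, so 1/1404 is smaller: the convergent 16/13 is closer to x than 21/17.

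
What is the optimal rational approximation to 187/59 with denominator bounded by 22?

Expand x = 187/59 as a continued fraction with the Euclidean algorithm:
  187 = 3*59 + 10, so a_0 = 3.
  59 = 5*10 + 9, so a_1 = 5.
  10 = 1*9 + 1, so a_2 = 1.
  9 = 9*1 + 0, so a_3 = 9.
so x = [3; 5, 1, 9].
Convergents (p_i = a_i*p_{i-1} + p_{i-2}, q_i = a_i*q_{i-1} + q_{i-2} with p_{-2}=0, p_{-1}=1, q_{-2}=1, q_{-1}=0), until the denominator exceeds 22:
  i=0: a_0=3, p_0 = 3*1 + 0 = 3, q_0 = 3*0 + 1 = 1.
  i=1: a_1=5, p_1 = 5*3 + 1 = 16, q_1 = 5*1 + 0 = 5.
  i=2: a_2=1, p_2 = 1*16 + 3 = 19, q_2 = 1*5 + 1 = 6.
  i=3: a_3=9, p_3 = 9*19 + 16 = 187, q_3 = 9*6 + 5 = 59.
q_3 = 59 > 22, so the last convergent with denominator <= 22 is p_2/q_2 = 19/6.
The closest fraction with denominator <= 22 is either p_2/q_2 or the intermediate fraction (k*p_2 + p_1)/(k*q_2 + q_1) with the largest k >= 1 whose denominator stays <= 22; these approach x as k grows, and every other convergent or intermediate fraction in range is farther away.
Largest k: floor((22 - q_1)/q_2) = floor((22 - 5)/6) = 2.
That gives (2*19 + 16)/(2*6 + 5) = 54/17.
Compare the errors: |x - 19/6| = |187*6 - 19*59|/(59*6) = 1/354, and |x - 54/17| = |187*17 - 54*59|/(59*17) = 7/1003.
Cross-multiplying, 1*1003 = 1003 < 2478 = 7*354, so 1/354 is smaller: the convergent 19/6 is closer to x than 54/17.

19/6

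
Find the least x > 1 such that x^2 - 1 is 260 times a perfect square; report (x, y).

(x, y) = (129, 8)

First expand sqrt(260) as a continued fraction. With x_i = (sqrt(260) + m_i)/d_i and (m_0, d_0) = (0, 1): a_0 = floor(sqrt(260)) = 16, since 16^2 = 256 <= 260 < 289 = 17^2.
Iterate m_{i+1} = d_i*a_i - m_i, d_{i+1} = (260 - m_{i+1}^2)/d_i, a_{i+1} = floor((a_0 + m_{i+1})/d_{i+1}):
  m_1 = 1*16 - 0 = 16, d_1 = (260 - 16^2)/1 = 4/1 = 4, a_1 = floor((16 + 16)/4) = 8.
  m_2 = 4*8 - 16 = 16, d_2 = (260 - 16^2)/4 = 4/4 = 1, a_2 = floor((16 + 16)/1) = 32.
  m_3 = 1*32 - 16 = 16, d_3 = (260 - 16^2)/1 = 4/1 = 4: (m_3, d_3) = (m_1, d_1) = (16, 4), so from here the quotients repeat a_1, a_2; the period length is 2.
So sqrt(260) = [16; (8, 32)] with period length k = 2.
k is even, so the fundamental solution of x^2 - 260y^2 = 1 is (p_{k-1}, q_{k-1}) = (p_1, q_1); compute convergents through index 1.
Convergents (p_i = a_i*p_{i-1} + p_{i-2}, q_i = a_i*q_{i-1} + q_{i-2} with p_{-2}=0, p_{-1}=1, q_{-2}=1, q_{-1}=0):
  i=0: a_0=16, p_0 = 16*1 + 0 = 16, q_0 = 16*0 + 1 = 1.
  i=1: a_1=8, p_1 = 8*16 + 1 = 129, q_1 = 8*1 + 0 = 8.
Check: 129^2 - 260*8^2 = 16641 - 16640 = 1, so (x, y) = (129, 8) solves the equation, and by the theorem it is the least positive solution.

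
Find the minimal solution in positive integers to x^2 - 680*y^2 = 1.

First expand sqrt(680) as a continued fraction. With x_i = (sqrt(680) + m_i)/d_i and (m_0, d_0) = (0, 1): a_0 = floor(sqrt(680)) = 26, since 26^2 = 676 <= 680 < 729 = 27^2.
Iterate m_{i+1} = d_i*a_i - m_i, d_{i+1} = (680 - m_{i+1}^2)/d_i, a_{i+1} = floor((a_0 + m_{i+1})/d_{i+1}):
  m_1 = 1*26 - 0 = 26, d_1 = (680 - 26^2)/1 = 4/1 = 4, a_1 = floor((26 + 26)/4) = 13.
  m_2 = 4*13 - 26 = 26, d_2 = (680 - 26^2)/4 = 4/4 = 1, a_2 = floor((26 + 26)/1) = 52.
  m_3 = 1*52 - 26 = 26, d_3 = (680 - 26^2)/1 = 4/1 = 4: (m_3, d_3) = (m_1, d_1) = (26, 4), so from here the quotients repeat a_1, a_2; the period length is 2.
So sqrt(680) = [26; (13, 52)] with period length k = 2.
k is even, so the fundamental solution of x^2 - 680y^2 = 1 is (p_{k-1}, q_{k-1}) = (p_1, q_1); compute convergents through index 1.
Convergents (p_i = a_i*p_{i-1} + p_{i-2}, q_i = a_i*q_{i-1} + q_{i-2} with p_{-2}=0, p_{-1}=1, q_{-2}=1, q_{-1}=0):
  i=0: a_0=26, p_0 = 26*1 + 0 = 26, q_0 = 26*0 + 1 = 1.
  i=1: a_1=13, p_1 = 13*26 + 1 = 339, q_1 = 13*1 + 0 = 13.
Check: 339^2 - 680*13^2 = 114921 - 114920 = 1, so (x, y) = (339, 13) solves the equation, and by the theorem it is the least positive solution.

(x, y) = (339, 13)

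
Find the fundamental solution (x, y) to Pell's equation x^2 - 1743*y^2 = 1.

First expand sqrt(1743) as a continued fraction. With x_i = (sqrt(1743) + m_i)/d_i and (m_0, d_0) = (0, 1): a_0 = floor(sqrt(1743)) = 41, since 41^2 = 1681 <= 1743 < 1764 = 42^2.
Iterate m_{i+1} = d_i*a_i - m_i, d_{i+1} = (1743 - m_{i+1}^2)/d_i, a_{i+1} = floor((a_0 + m_{i+1})/d_{i+1}):
  m_1 = 1*41 - 0 = 41, d_1 = (1743 - 41^2)/1 = 62/1 = 62, a_1 = floor((41 + 41)/62) = 1.
  m_2 = 62*1 - 41 = 21, d_2 = (1743 - 21^2)/62 = 1302/62 = 21, a_2 = floor((41 + 21)/21) = 2.
  m_3 = 21*2 - 21 = 21, d_3 = (1743 - 21^2)/21 = 1302/21 = 62, a_3 = floor((41 + 21)/62) = 1.
  m_4 = 62*1 - 21 = 41, d_4 = (1743 - 41^2)/62 = 62/62 = 1, a_4 = floor((41 + 41)/1) = 82.
  m_5 = 1*82 - 41 = 41, d_5 = (1743 - 41^2)/1 = 62/1 = 62: (m_5, d_5) = (m_1, d_1) = (41, 62), so from here the quotients repeat a_1, ..., a_4; the period length is 4.
So sqrt(1743) = [41; (1, 2, 1, 82)] with period length k = 4.
k is even, so the fundamental solution of x^2 - 1743y^2 = 1 is (p_{k-1}, q_{k-1}) = (p_3, q_3); compute convergents through index 3.
Convergents (p_i = a_i*p_{i-1} + p_{i-2}, q_i = a_i*q_{i-1} + q_{i-2} with p_{-2}=0, p_{-1}=1, q_{-2}=1, q_{-1}=0):
  i=0: a_0=41, p_0 = 41*1 + 0 = 41, q_0 = 41*0 + 1 = 1.
  i=1: a_1=1, p_1 = 1*41 + 1 = 42, q_1 = 1*1 + 0 = 1.
  i=2: a_2=2, p_2 = 2*42 + 41 = 125, q_2 = 2*1 + 1 = 3.
  i=3: a_3=1, p_3 = 1*125 + 42 = 167, q_3 = 1*3 + 1 = 4.
Check: 167^2 - 1743*4^2 = 27889 - 27888 = 1, so (x, y) = (167, 4) solves the equation, and by the theorem it is the least positive solution.

(x, y) = (167, 4)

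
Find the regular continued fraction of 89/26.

[3; 2, 2, 1, 3]

Run the Euclidean algorithm on 89 and 26; the successive quotients are the partial quotients a_0, a_1, ... (each step inverts the fractional part left over by the previous one):
  89 = 3*26 + 11, so a_0 = 3.
  26 = 2*11 + 4, so a_1 = 2.
  11 = 2*4 + 3, so a_2 = 2.
  4 = 1*3 + 1, so a_3 = 1.
  3 = 3*1 + 0, so a_4 = 3.
The remainder reaches 0 after 5 divisions, so the expansion has 5 partial quotients, read off in order.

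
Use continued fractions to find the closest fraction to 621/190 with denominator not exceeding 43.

Expand x = 621/190 as a continued fraction with the Euclidean algorithm:
  621 = 3*190 + 51, so a_0 = 3.
  190 = 3*51 + 37, so a_1 = 3.
  51 = 1*37 + 14, so a_2 = 1.
  37 = 2*14 + 9, so a_3 = 2.
  14 = 1*9 + 5, so a_4 = 1.
  9 = 1*5 + 4, so a_5 = 1.
  5 = 1*4 + 1, so a_6 = 1.
  4 = 4*1 + 0, so a_7 = 4.
so x = [3; 3, 1, 2, 1, 1, 1, 4].
Convergents (p_i = a_i*p_{i-1} + p_{i-2}, q_i = a_i*q_{i-1} + q_{i-2} with p_{-2}=0, p_{-1}=1, q_{-2}=1, q_{-1}=0), until the denominator exceeds 43:
  i=0: a_0=3, p_0 = 3*1 + 0 = 3, q_0 = 3*0 + 1 = 1.
  i=1: a_1=3, p_1 = 3*3 + 1 = 10, q_1 = 3*1 + 0 = 3.
  i=2: a_2=1, p_2 = 1*10 + 3 = 13, q_2 = 1*3 + 1 = 4.
  i=3: a_3=2, p_3 = 2*13 + 10 = 36, q_3 = 2*4 + 3 = 11.
  i=4: a_4=1, p_4 = 1*36 + 13 = 49, q_4 = 1*11 + 4 = 15.
  i=5: a_5=1, p_5 = 1*49 + 36 = 85, q_5 = 1*15 + 11 = 26.
  i=6: a_6=1, p_6 = 1*85 + 49 = 134, q_6 = 1*26 + 15 = 41.
  i=7: a_7=4, p_7 = 4*134 + 85 = 621, q_7 = 4*41 + 26 = 190.
q_7 = 190 > 43, so the last convergent with denominator <= 43 is p_6/q_6 = 134/41.
The closest fraction with denominator <= 43 is either p_6/q_6 or the intermediate fraction (k*p_6 + p_5)/(k*q_6 + q_5) with the largest k >= 1 whose denominator stays <= 43; these approach x as k grows, and every other convergent or intermediate fraction in range is farther away.
Largest k: floor((43 - q_5)/q_6) = floor((43 - 26)/41) = 0.
Since k = 0, no intermediate fraction beyond p_6/q_6 has denominator <= 43, so the convergent 134/41 is the closest (its error is |621*41 - 134*190|/(190*41) = 1/7790).

134/41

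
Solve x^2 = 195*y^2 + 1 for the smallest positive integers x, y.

(x, y) = (14, 1)

First expand sqrt(195) as a continued fraction. With x_i = (sqrt(195) + m_i)/d_i and (m_0, d_0) = (0, 1): a_0 = floor(sqrt(195)) = 13, since 13^2 = 169 <= 195 < 196 = 14^2.
Iterate m_{i+1} = d_i*a_i - m_i, d_{i+1} = (195 - m_{i+1}^2)/d_i, a_{i+1} = floor((a_0 + m_{i+1})/d_{i+1}):
  m_1 = 1*13 - 0 = 13, d_1 = (195 - 13^2)/1 = 26/1 = 26, a_1 = floor((13 + 13)/26) = 1.
  m_2 = 26*1 - 13 = 13, d_2 = (195 - 13^2)/26 = 26/26 = 1, a_2 = floor((13 + 13)/1) = 26.
  m_3 = 1*26 - 13 = 13, d_3 = (195 - 13^2)/1 = 26/1 = 26: (m_3, d_3) = (m_1, d_1) = (13, 26), so from here the quotients repeat a_1, a_2; the period length is 2.
So sqrt(195) = [13; (1, 26)] with period length k = 2.
k is even, so the fundamental solution of x^2 - 195y^2 = 1 is (p_{k-1}, q_{k-1}) = (p_1, q_1); compute convergents through index 1.
Convergents (p_i = a_i*p_{i-1} + p_{i-2}, q_i = a_i*q_{i-1} + q_{i-2} with p_{-2}=0, p_{-1}=1, q_{-2}=1, q_{-1}=0):
  i=0: a_0=13, p_0 = 13*1 + 0 = 13, q_0 = 13*0 + 1 = 1.
  i=1: a_1=1, p_1 = 1*13 + 1 = 14, q_1 = 1*1 + 0 = 1.
Check: 14^2 - 195*1^2 = 196 - 195 = 1, so (x, y) = (14, 1) solves the equation, and by the theorem it is the least positive solution.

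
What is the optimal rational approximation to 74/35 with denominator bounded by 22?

19/9

Expand x = 74/35 as a continued fraction with the Euclidean algorithm:
  74 = 2*35 + 4, so a_0 = 2.
  35 = 8*4 + 3, so a_1 = 8.
  4 = 1*3 + 1, so a_2 = 1.
  3 = 3*1 + 0, so a_3 = 3.
so x = [2; 8, 1, 3].
Convergents (p_i = a_i*p_{i-1} + p_{i-2}, q_i = a_i*q_{i-1} + q_{i-2} with p_{-2}=0, p_{-1}=1, q_{-2}=1, q_{-1}=0), until the denominator exceeds 22:
  i=0: a_0=2, p_0 = 2*1 + 0 = 2, q_0 = 2*0 + 1 = 1.
  i=1: a_1=8, p_1 = 8*2 + 1 = 17, q_1 = 8*1 + 0 = 8.
  i=2: a_2=1, p_2 = 1*17 + 2 = 19, q_2 = 1*8 + 1 = 9.
  i=3: a_3=3, p_3 = 3*19 + 17 = 74, q_3 = 3*9 + 8 = 35.
q_3 = 35 > 22, so the last convergent with denominator <= 22 is p_2/q_2 = 19/9.
The closest fraction with denominator <= 22 is either p_2/q_2 or the intermediate fraction (k*p_2 + p_1)/(k*q_2 + q_1) with the largest k >= 1 whose denominator stays <= 22; these approach x as k grows, and every other convergent or intermediate fraction in range is farther away.
Largest k: floor((22 - q_1)/q_2) = floor((22 - 8)/9) = 1.
That gives (1*19 + 17)/(1*9 + 8) = 36/17.
Compare the errors: |x - 19/9| = |74*9 - 19*35|/(35*9) = 1/315, and |x - 36/17| = |74*17 - 36*35|/(35*17) = 2/595.
Cross-multiplying, 1*595 = 595 < 630 = 2*315, so 1/315 is smaller: the convergent 19/9 is closer to x than 36/17.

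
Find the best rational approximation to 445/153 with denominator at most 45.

Expand x = 445/153 as a continued fraction with the Euclidean algorithm:
  445 = 2*153 + 139, so a_0 = 2.
  153 = 1*139 + 14, so a_1 = 1.
  139 = 9*14 + 13, so a_2 = 9.
  14 = 1*13 + 1, so a_3 = 1.
  13 = 13*1 + 0, so a_4 = 13.
so x = [2; 1, 9, 1, 13].
Convergents (p_i = a_i*p_{i-1} + p_{i-2}, q_i = a_i*q_{i-1} + q_{i-2} with p_{-2}=0, p_{-1}=1, q_{-2}=1, q_{-1}=0), until the denominator exceeds 45:
  i=0: a_0=2, p_0 = 2*1 + 0 = 2, q_0 = 2*0 + 1 = 1.
  i=1: a_1=1, p_1 = 1*2 + 1 = 3, q_1 = 1*1 + 0 = 1.
  i=2: a_2=9, p_2 = 9*3 + 2 = 29, q_2 = 9*1 + 1 = 10.
  i=3: a_3=1, p_3 = 1*29 + 3 = 32, q_3 = 1*10 + 1 = 11.
  i=4: a_4=13, p_4 = 13*32 + 29 = 445, q_4 = 13*11 + 10 = 153.
q_4 = 153 > 45, so the last convergent with denominator <= 45 is p_3/q_3 = 32/11.
The closest fraction with denominator <= 45 is either p_3/q_3 or the intermediate fraction (k*p_3 + p_2)/(k*q_3 + q_2) with the largest k >= 1 whose denominator stays <= 45; these approach x as k grows, and every other convergent or intermediate fraction in range is farther away.
Largest k: floor((45 - q_2)/q_3) = floor((45 - 10)/11) = 3.
That gives (3*32 + 29)/(3*11 + 10) = 125/43.
Compare the errors: |x - 32/11| = |445*11 - 32*153|/(153*11) = 1/1683, and |x - 125/43| = |445*43 - 125*153|/(153*43) = 10/6579.
Cross-multiplying, 1*6579 = 6579 < 16830 = 10*1683, so 1/1683 is smaller: the convergent 32/11 is closer to x than 125/43.

32/11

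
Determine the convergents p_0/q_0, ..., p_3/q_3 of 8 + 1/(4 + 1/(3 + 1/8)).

8/1, 33/4, 107/13, 889/108

Using the convergent recurrence p_i = a_i*p_{i-1} + p_{i-2}, q_i = a_i*q_{i-1} + q_{i-2} with p_{-2}=0, p_{-1}=1, q_{-2}=1, q_{-1}=0:
  i=0: a_0=8, p_0 = 8*1 + 0 = 8, q_0 = 8*0 + 1 = 1.
  i=1: a_1=4, p_1 = 4*8 + 1 = 33, q_1 = 4*1 + 0 = 4.
  i=2: a_2=3, p_2 = 3*33 + 8 = 107, q_2 = 3*4 + 1 = 13.
  i=3: a_3=8, p_3 = 8*107 + 33 = 889, q_3 = 8*13 + 4 = 108.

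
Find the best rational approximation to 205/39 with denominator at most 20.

Expand x = 205/39 as a continued fraction with the Euclidean algorithm:
  205 = 5*39 + 10, so a_0 = 5.
  39 = 3*10 + 9, so a_1 = 3.
  10 = 1*9 + 1, so a_2 = 1.
  9 = 9*1 + 0, so a_3 = 9.
so x = [5; 3, 1, 9].
Convergents (p_i = a_i*p_{i-1} + p_{i-2}, q_i = a_i*q_{i-1} + q_{i-2} with p_{-2}=0, p_{-1}=1, q_{-2}=1, q_{-1}=0), until the denominator exceeds 20:
  i=0: a_0=5, p_0 = 5*1 + 0 = 5, q_0 = 5*0 + 1 = 1.
  i=1: a_1=3, p_1 = 3*5 + 1 = 16, q_1 = 3*1 + 0 = 3.
  i=2: a_2=1, p_2 = 1*16 + 5 = 21, q_2 = 1*3 + 1 = 4.
  i=3: a_3=9, p_3 = 9*21 + 16 = 205, q_3 = 9*4 + 3 = 39.
q_3 = 39 > 20, so the last convergent with denominator <= 20 is p_2/q_2 = 21/4.
The closest fraction with denominator <= 20 is either p_2/q_2 or the intermediate fraction (k*p_2 + p_1)/(k*q_2 + q_1) with the largest k >= 1 whose denominator stays <= 20; these approach x as k grows, and every other convergent or intermediate fraction in range is farther away.
Largest k: floor((20 - q_1)/q_2) = floor((20 - 3)/4) = 4.
That gives (4*21 + 16)/(4*4 + 3) = 100/19.
Compare the errors: |x - 21/4| = |205*4 - 21*39|/(39*4) = 1/156, and |x - 100/19| = |205*19 - 100*39|/(39*19) = 5/741.
Cross-multiplying, 1*741 = 741 < 780 = 5*156, so 1/156 is smaller: the convergent 21/4 is closer to x than 100/19.

21/4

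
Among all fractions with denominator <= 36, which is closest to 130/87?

3/2

Expand x = 130/87 as a continued fraction with the Euclidean algorithm:
  130 = 1*87 + 43, so a_0 = 1.
  87 = 2*43 + 1, so a_1 = 2.
  43 = 43*1 + 0, so a_2 = 43.
so x = [1; 2, 43].
Convergents (p_i = a_i*p_{i-1} + p_{i-2}, q_i = a_i*q_{i-1} + q_{i-2} with p_{-2}=0, p_{-1}=1, q_{-2}=1, q_{-1}=0), until the denominator exceeds 36:
  i=0: a_0=1, p_0 = 1*1 + 0 = 1, q_0 = 1*0 + 1 = 1.
  i=1: a_1=2, p_1 = 2*1 + 1 = 3, q_1 = 2*1 + 0 = 2.
  i=2: a_2=43, p_2 = 43*3 + 1 = 130, q_2 = 43*2 + 1 = 87.
q_2 = 87 > 36, so the last convergent with denominator <= 36 is p_1/q_1 = 3/2.
The closest fraction with denominator <= 36 is either p_1/q_1 or the intermediate fraction (k*p_1 + p_0)/(k*q_1 + q_0) with the largest k >= 1 whose denominator stays <= 36; these approach x as k grows, and every other convergent or intermediate fraction in range is farther away.
Largest k: floor((36 - q_0)/q_1) = floor((36 - 1)/2) = 17.
That gives (17*3 + 1)/(17*2 + 1) = 52/35.
Compare the errors: |x - 3/2| = |130*2 - 3*87|/(87*2) = 1/174, and |x - 52/35| = |130*35 - 52*87|/(87*35) = 26/3045.
Cross-multiplying, 1*3045 = 3045 < 4524 = 26*174, so 1/174 is smaller: the convergent 3/2 is closer to x than 52/35.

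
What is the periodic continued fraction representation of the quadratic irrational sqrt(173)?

Write x_i = (sqrt(173) + m_i)/d_i with (m_0, d_0) = (0, 1). a_0 = floor(sqrt(173)) = 13, since 13^2 = 169 <= 173 < 196 = 14^2.
Iterate m_{i+1} = d_i*a_i - m_i, d_{i+1} = (173 - m_{i+1}^2)/d_i, a_{i+1} = floor((a_0 + m_{i+1})/d_{i+1}):
  m_1 = 1*13 - 0 = 13, d_1 = (173 - 13^2)/1 = 4/1 = 4, a_1 = floor((13 + 13)/4) = 6.
  m_2 = 4*6 - 13 = 11, d_2 = (173 - 11^2)/4 = 52/4 = 13, a_2 = floor((13 + 11)/13) = 1.
  m_3 = 13*1 - 11 = 2, d_3 = (173 - 2^2)/13 = 169/13 = 13, a_3 = floor((13 + 2)/13) = 1.
  m_4 = 13*1 - 2 = 11, d_4 = (173 - 11^2)/13 = 52/13 = 4, a_4 = floor((13 + 11)/4) = 6.
  m_5 = 4*6 - 11 = 13, d_5 = (173 - 13^2)/4 = 4/4 = 1, a_5 = floor((13 + 13)/1) = 26.
  m_6 = 1*26 - 13 = 13, d_6 = (173 - 13^2)/1 = 4/1 = 4: (m_6, d_6) = (m_1, d_1) = (13, 4), so from here the quotients repeat a_1, ..., a_5; the period length is 5.
Hence the expansion of sqrt(173) is a_0 = 13 followed by the repeating block 6, 1, 1, 6, 26 (period 5).

[13; (6, 1, 1, 6, 26)]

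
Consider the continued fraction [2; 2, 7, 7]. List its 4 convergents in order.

Using the convergent recurrence p_i = a_i*p_{i-1} + p_{i-2}, q_i = a_i*q_{i-1} + q_{i-2} with p_{-2}=0, p_{-1}=1, q_{-2}=1, q_{-1}=0:
  i=0: a_0=2, p_0 = 2*1 + 0 = 2, q_0 = 2*0 + 1 = 1.
  i=1: a_1=2, p_1 = 2*2 + 1 = 5, q_1 = 2*1 + 0 = 2.
  i=2: a_2=7, p_2 = 7*5 + 2 = 37, q_2 = 7*2 + 1 = 15.
  i=3: a_3=7, p_3 = 7*37 + 5 = 264, q_3 = 7*15 + 2 = 107.

2/1, 5/2, 37/15, 264/107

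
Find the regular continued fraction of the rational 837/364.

[2; 3, 2, 1, 17, 2]

Run the Euclidean algorithm on 837 and 364; the successive quotients are the partial quotients a_0, a_1, ... (each step inverts the fractional part left over by the previous one):
  837 = 2*364 + 109, so a_0 = 2.
  364 = 3*109 + 37, so a_1 = 3.
  109 = 2*37 + 35, so a_2 = 2.
  37 = 1*35 + 2, so a_3 = 1.
  35 = 17*2 + 1, so a_4 = 17.
  2 = 2*1 + 0, so a_5 = 2.
The remainder reaches 0 after 6 divisions, so the expansion has 6 partial quotients, read off in order.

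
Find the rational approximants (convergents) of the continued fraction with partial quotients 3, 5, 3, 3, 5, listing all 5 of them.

3/1, 16/5, 51/16, 169/53, 896/281

Using the convergent recurrence p_i = a_i*p_{i-1} + p_{i-2}, q_i = a_i*q_{i-1} + q_{i-2} with p_{-2}=0, p_{-1}=1, q_{-2}=1, q_{-1}=0:
  i=0: a_0=3, p_0 = 3*1 + 0 = 3, q_0 = 3*0 + 1 = 1.
  i=1: a_1=5, p_1 = 5*3 + 1 = 16, q_1 = 5*1 + 0 = 5.
  i=2: a_2=3, p_2 = 3*16 + 3 = 51, q_2 = 3*5 + 1 = 16.
  i=3: a_3=3, p_3 = 3*51 + 16 = 169, q_3 = 3*16 + 5 = 53.
  i=4: a_4=5, p_4 = 5*169 + 51 = 896, q_4 = 5*53 + 16 = 281.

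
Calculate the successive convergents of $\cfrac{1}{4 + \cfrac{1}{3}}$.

0/1, 1/4, 3/13

Using the convergent recurrence p_i = a_i*p_{i-1} + p_{i-2}, q_i = a_i*q_{i-1} + q_{i-2} with p_{-2}=0, p_{-1}=1, q_{-2}=1, q_{-1}=0:
  i=0: a_0=0, p_0 = 0*1 + 0 = 0, q_0 = 0*0 + 1 = 1.
  i=1: a_1=4, p_1 = 4*0 + 1 = 1, q_1 = 4*1 + 0 = 4.
  i=2: a_2=3, p_2 = 3*1 + 0 = 3, q_2 = 3*4 + 1 = 13.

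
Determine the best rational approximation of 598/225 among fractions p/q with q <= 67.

101/38

Expand x = 598/225 as a continued fraction with the Euclidean algorithm:
  598 = 2*225 + 148, so a_0 = 2.
  225 = 1*148 + 77, so a_1 = 1.
  148 = 1*77 + 71, so a_2 = 1.
  77 = 1*71 + 6, so a_3 = 1.
  71 = 11*6 + 5, so a_4 = 11.
  6 = 1*5 + 1, so a_5 = 1.
  5 = 5*1 + 0, so a_6 = 5.
so x = [2; 1, 1, 1, 11, 1, 5].
Convergents (p_i = a_i*p_{i-1} + p_{i-2}, q_i = a_i*q_{i-1} + q_{i-2} with p_{-2}=0, p_{-1}=1, q_{-2}=1, q_{-1}=0), until the denominator exceeds 67:
  i=0: a_0=2, p_0 = 2*1 + 0 = 2, q_0 = 2*0 + 1 = 1.
  i=1: a_1=1, p_1 = 1*2 + 1 = 3, q_1 = 1*1 + 0 = 1.
  i=2: a_2=1, p_2 = 1*3 + 2 = 5, q_2 = 1*1 + 1 = 2.
  i=3: a_3=1, p_3 = 1*5 + 3 = 8, q_3 = 1*2 + 1 = 3.
  i=4: a_4=11, p_4 = 11*8 + 5 = 93, q_4 = 11*3 + 2 = 35.
  i=5: a_5=1, p_5 = 1*93 + 8 = 101, q_5 = 1*35 + 3 = 38.
  i=6: a_6=5, p_6 = 5*101 + 93 = 598, q_6 = 5*38 + 35 = 225.
q_6 = 225 > 67, so the last convergent with denominator <= 67 is p_5/q_5 = 101/38.
The closest fraction with denominator <= 67 is either p_5/q_5 or the intermediate fraction (k*p_5 + p_4)/(k*q_5 + q_4) with the largest k >= 1 whose denominator stays <= 67; these approach x as k grows, and every other convergent or intermediate fraction in range is farther away.
Largest k: floor((67 - q_4)/q_5) = floor((67 - 35)/38) = 0.
Since k = 0, no intermediate fraction beyond p_5/q_5 has denominator <= 67, so the convergent 101/38 is the closest (its error is |598*38 - 101*225|/(225*38) = 1/8550).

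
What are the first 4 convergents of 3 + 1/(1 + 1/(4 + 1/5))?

3/1, 4/1, 19/5, 99/26

Using the convergent recurrence p_i = a_i*p_{i-1} + p_{i-2}, q_i = a_i*q_{i-1} + q_{i-2} with p_{-2}=0, p_{-1}=1, q_{-2}=1, q_{-1}=0:
  i=0: a_0=3, p_0 = 3*1 + 0 = 3, q_0 = 3*0 + 1 = 1.
  i=1: a_1=1, p_1 = 1*3 + 1 = 4, q_1 = 1*1 + 0 = 1.
  i=2: a_2=4, p_2 = 4*4 + 3 = 19, q_2 = 4*1 + 1 = 5.
  i=3: a_3=5, p_3 = 5*19 + 4 = 99, q_3 = 5*5 + 1 = 26.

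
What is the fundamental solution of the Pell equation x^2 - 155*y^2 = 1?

(x, y) = (249, 20)

First expand sqrt(155) as a continued fraction. With x_i = (sqrt(155) + m_i)/d_i and (m_0, d_0) = (0, 1): a_0 = floor(sqrt(155)) = 12, since 12^2 = 144 <= 155 < 169 = 13^2.
Iterate m_{i+1} = d_i*a_i - m_i, d_{i+1} = (155 - m_{i+1}^2)/d_i, a_{i+1} = floor((a_0 + m_{i+1})/d_{i+1}):
  m_1 = 1*12 - 0 = 12, d_1 = (155 - 12^2)/1 = 11/1 = 11, a_1 = floor((12 + 12)/11) = 2.
  m_2 = 11*2 - 12 = 10, d_2 = (155 - 10^2)/11 = 55/11 = 5, a_2 = floor((12 + 10)/5) = 4.
  m_3 = 5*4 - 10 = 10, d_3 = (155 - 10^2)/5 = 55/5 = 11, a_3 = floor((12 + 10)/11) = 2.
  m_4 = 11*2 - 10 = 12, d_4 = (155 - 12^2)/11 = 11/11 = 1, a_4 = floor((12 + 12)/1) = 24.
  m_5 = 1*24 - 12 = 12, d_5 = (155 - 12^2)/1 = 11/1 = 11: (m_5, d_5) = (m_1, d_1) = (12, 11), so from here the quotients repeat a_1, ..., a_4; the period length is 4.
So sqrt(155) = [12; (2, 4, 2, 24)] with period length k = 4.
k is even, so the fundamental solution of x^2 - 155y^2 = 1 is (p_{k-1}, q_{k-1}) = (p_3, q_3); compute convergents through index 3.
Convergents (p_i = a_i*p_{i-1} + p_{i-2}, q_i = a_i*q_{i-1} + q_{i-2} with p_{-2}=0, p_{-1}=1, q_{-2}=1, q_{-1}=0):
  i=0: a_0=12, p_0 = 12*1 + 0 = 12, q_0 = 12*0 + 1 = 1.
  i=1: a_1=2, p_1 = 2*12 + 1 = 25, q_1 = 2*1 + 0 = 2.
  i=2: a_2=4, p_2 = 4*25 + 12 = 112, q_2 = 4*2 + 1 = 9.
  i=3: a_3=2, p_3 = 2*112 + 25 = 249, q_3 = 2*9 + 2 = 20.
Check: 249^2 - 155*20^2 = 62001 - 62000 = 1, so (x, y) = (249, 20) solves the equation, and by the theorem it is the least positive solution.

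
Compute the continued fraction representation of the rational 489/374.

[1; 3, 3, 1, 28]

Run the Euclidean algorithm on 489 and 374; the successive quotients are the partial quotients a_0, a_1, ... (each step inverts the fractional part left over by the previous one):
  489 = 1*374 + 115, so a_0 = 1.
  374 = 3*115 + 29, so a_1 = 3.
  115 = 3*29 + 28, so a_2 = 3.
  29 = 1*28 + 1, so a_3 = 1.
  28 = 28*1 + 0, so a_4 = 28.
The remainder reaches 0 after 5 divisions, so the expansion has 5 partial quotients, read off in order.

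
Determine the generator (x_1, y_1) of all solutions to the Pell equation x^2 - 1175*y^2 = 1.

First expand sqrt(1175) as a continued fraction. With x_i = (sqrt(1175) + m_i)/d_i and (m_0, d_0) = (0, 1): a_0 = floor(sqrt(1175)) = 34, since 34^2 = 1156 <= 1175 < 1225 = 35^2.
Iterate m_{i+1} = d_i*a_i - m_i, d_{i+1} = (1175 - m_{i+1}^2)/d_i, a_{i+1} = floor((a_0 + m_{i+1})/d_{i+1}):
  m_1 = 1*34 - 0 = 34, d_1 = (1175 - 34^2)/1 = 19/1 = 19, a_1 = floor((34 + 34)/19) = 3.
  m_2 = 19*3 - 34 = 23, d_2 = (1175 - 23^2)/19 = 646/19 = 34, a_2 = floor((34 + 23)/34) = 1.
  m_3 = 34*1 - 23 = 11, d_3 = (1175 - 11^2)/34 = 1054/34 = 31, a_3 = floor((34 + 11)/31) = 1.
  m_4 = 31*1 - 11 = 20, d_4 = (1175 - 20^2)/31 = 775/31 = 25, a_4 = floor((34 + 20)/25) = 2.
  m_5 = 25*2 - 20 = 30, d_5 = (1175 - 30^2)/25 = 275/25 = 11, a_5 = floor((34 + 30)/11) = 5.
  m_6 = 11*5 - 30 = 25, d_6 = (1175 - 25^2)/11 = 550/11 = 50, a_6 = floor((34 + 25)/50) = 1.
  m_7 = 50*1 - 25 = 25, d_7 = (1175 - 25^2)/50 = 550/50 = 11, a_7 = floor((34 + 25)/11) = 5.
  m_8 = 11*5 - 25 = 30, d_8 = (1175 - 30^2)/11 = 275/11 = 25, a_8 = floor((34 + 30)/25) = 2.
  m_9 = 25*2 - 30 = 20, d_9 = (1175 - 20^2)/25 = 775/25 = 31, a_9 = floor((34 + 20)/31) = 1.
  m_10 = 31*1 - 20 = 11, d_10 = (1175 - 11^2)/31 = 1054/31 = 34, a_10 = floor((34 + 11)/34) = 1.
  m_11 = 34*1 - 11 = 23, d_11 = (1175 - 23^2)/34 = 646/34 = 19, a_11 = floor((34 + 23)/19) = 3.
  m_12 = 19*3 - 23 = 34, d_12 = (1175 - 34^2)/19 = 19/19 = 1, a_12 = floor((34 + 34)/1) = 68.
  m_13 = 1*68 - 34 = 34, d_13 = (1175 - 34^2)/1 = 19/1 = 19: (m_13, d_13) = (m_1, d_1) = (34, 19), so from here the quotients repeat a_1, ..., a_12; the period length is 12.
So sqrt(1175) = [34; (3, 1, 1, 2, 5, 1, 5, 2, 1, 1, 3, 68)] with period length k = 12.
k is even, so the fundamental solution of x^2 - 1175y^2 = 1 is (p_{k-1}, q_{k-1}) = (p_11, q_11); compute convergents through index 11.
Convergents (p_i = a_i*p_{i-1} + p_{i-2}, q_i = a_i*q_{i-1} + q_{i-2} with p_{-2}=0, p_{-1}=1, q_{-2}=1, q_{-1}=0):
  i=0: a_0=34, p_0 = 34*1 + 0 = 34, q_0 = 34*0 + 1 = 1.
  i=1: a_1=3, p_1 = 3*34 + 1 = 103, q_1 = 3*1 + 0 = 3.
  i=2: a_2=1, p_2 = 1*103 + 34 = 137, q_2 = 1*3 + 1 = 4.
  i=3: a_3=1, p_3 = 1*137 + 103 = 240, q_3 = 1*4 + 3 = 7.
  i=4: a_4=2, p_4 = 2*240 + 137 = 617, q_4 = 2*7 + 4 = 18.
  i=5: a_5=5, p_5 = 5*617 + 240 = 3325, q_5 = 5*18 + 7 = 97.
  i=6: a_6=1, p_6 = 1*3325 + 617 = 3942, q_6 = 1*97 + 18 = 115.
  i=7: a_7=5, p_7 = 5*3942 + 3325 = 23035, q_7 = 5*115 + 97 = 672.
  i=8: a_8=2, p_8 = 2*23035 + 3942 = 50012, q_8 = 2*672 + 115 = 1459.
  i=9: a_9=1, p_9 = 1*50012 + 23035 = 73047, q_9 = 1*1459 + 672 = 2131.
  i=10: a_10=1, p_10 = 1*73047 + 50012 = 123059, q_10 = 1*2131 + 1459 = 3590.
  i=11: a_11=3, p_11 = 3*123059 + 73047 = 442224, q_11 = 3*3590 + 2131 = 12901.
Check: 442224^2 - 1175*12901^2 = 195562066176 - 195562066175 = 1, so (x, y) = (442224, 12901) solves the equation, and by the theorem it is the least positive solution.

(x, y) = (442224, 12901)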